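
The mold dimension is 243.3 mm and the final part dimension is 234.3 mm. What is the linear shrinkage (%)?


Shrinkage = (mold - part) / mold * 100
= (243.3 - 234.3) / 243.3 * 100
= 9.0 / 243.3 * 100
= 3.7%

3.7%


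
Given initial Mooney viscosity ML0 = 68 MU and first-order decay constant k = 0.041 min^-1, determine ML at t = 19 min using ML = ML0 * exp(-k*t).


ML = ML0 * exp(-k * t)
ML = 68 * exp(-0.041 * 19)
ML = 68 * 0.4589
ML = 31.2 MU

31.2 MU


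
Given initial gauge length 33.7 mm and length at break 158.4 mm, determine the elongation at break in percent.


Elongation = (Lf - L0) / L0 * 100
= (158.4 - 33.7) / 33.7 * 100
= 124.7 / 33.7 * 100
= 370.0%

370.0%


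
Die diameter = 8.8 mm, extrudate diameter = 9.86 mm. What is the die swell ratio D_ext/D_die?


Die swell ratio = D_extrudate / D_die
= 9.86 / 8.8
= 1.12

Die swell = 1.12


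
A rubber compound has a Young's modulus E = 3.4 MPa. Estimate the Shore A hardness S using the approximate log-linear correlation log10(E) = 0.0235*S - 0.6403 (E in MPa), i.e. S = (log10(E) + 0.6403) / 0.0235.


log10(E) = 0.0235*S - 0.6403  =>  S = (log10(E) + 0.6403) / 0.0235
log10(3.4) = 0.531479
S = (0.531479 + 0.6403) / 0.0235 = 1.171779 / 0.0235
S = 49.9

Shore A = 49.9


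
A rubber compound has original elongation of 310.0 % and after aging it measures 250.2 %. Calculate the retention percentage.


Retention = aged / original * 100
= 250.2 / 310.0 * 100
= 80.7%

80.7%


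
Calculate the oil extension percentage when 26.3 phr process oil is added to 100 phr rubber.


Oil % = oil / (100 + oil) * 100
= 26.3 / (100 + 26.3) * 100
= 26.3 / 126.3 * 100
= 20.82%

20.82%


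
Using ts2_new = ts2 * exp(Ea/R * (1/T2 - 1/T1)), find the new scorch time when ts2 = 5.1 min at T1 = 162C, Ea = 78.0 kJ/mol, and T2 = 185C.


Convert temperatures: T1 = 162 + 273.15 = 435.15 K, T2 = 185 + 273.15 = 458.15 K
ts2_new = 5.1 * exp(78000 / 8.314 * (1/458.15 - 1/435.15))
1/T2 - 1/T1 = -1.1537e-04
ts2_new = 1.73 min

1.73 min


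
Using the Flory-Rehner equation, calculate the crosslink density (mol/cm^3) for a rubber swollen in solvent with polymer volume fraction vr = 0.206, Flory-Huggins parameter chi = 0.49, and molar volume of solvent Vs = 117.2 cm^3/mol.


ln(1 - vr) = ln(1 - 0.206) = -0.2307
Numerator = -((-0.2307) + 0.206 + 0.49 * 0.206^2) = 0.0039
Denominator = 117.2 * (0.206^(1/3) - 0.206/2) = 57.1460
nu = 0.0039 / 57.1460 = 6.7864e-05 mol/cm^3

6.7864e-05 mol/cm^3


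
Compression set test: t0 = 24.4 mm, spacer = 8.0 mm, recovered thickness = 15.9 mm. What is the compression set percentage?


CS = (t0 - recovered) / (t0 - ts) * 100
= (24.4 - 15.9) / (24.4 - 8.0) * 100
= 8.5 / 16.4 * 100
= 51.8%

51.8%


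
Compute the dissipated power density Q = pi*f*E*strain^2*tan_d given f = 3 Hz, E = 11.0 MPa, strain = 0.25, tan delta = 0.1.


Q = pi * f * E * strain^2 * tan_d
= pi * 3 * 11.0 * 0.25^2 * 0.1
= pi * 3 * 11.0 * 0.0625 * 0.1
= 0.6480

Q = 0.6480


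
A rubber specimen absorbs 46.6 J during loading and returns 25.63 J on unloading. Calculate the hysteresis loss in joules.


Hysteresis loss = loading - unloading
= 46.6 - 25.63
= 20.97 J

20.97 J


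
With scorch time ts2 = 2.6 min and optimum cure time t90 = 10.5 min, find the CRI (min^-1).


CRI = 100 / (t90 - ts2)
= 100 / (10.5 - 2.6)
= 100 / 7.9
= 12.66 min^-1

12.66 min^-1


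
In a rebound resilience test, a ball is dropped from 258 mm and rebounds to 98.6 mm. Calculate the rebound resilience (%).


Resilience = h_rebound / h_drop * 100
= 98.6 / 258 * 100
= 38.2%

38.2%


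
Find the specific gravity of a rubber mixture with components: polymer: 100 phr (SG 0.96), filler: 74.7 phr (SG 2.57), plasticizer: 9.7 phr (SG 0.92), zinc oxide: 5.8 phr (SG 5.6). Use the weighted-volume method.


Sum of weights = 190.2
Volume contributions:
  polymer: 100/0.96 = 104.1667
  filler: 74.7/2.57 = 29.0661
  plasticizer: 9.7/0.92 = 10.5435
  zinc oxide: 5.8/5.6 = 1.0357
Sum of volumes = 144.8120
SG = 190.2 / 144.8120 = 1.313

SG = 1.313


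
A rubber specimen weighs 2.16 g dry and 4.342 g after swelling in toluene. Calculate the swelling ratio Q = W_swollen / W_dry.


Q = W_swollen / W_dry
Q = 4.342 / 2.16
Q = 2.01

Q = 2.01


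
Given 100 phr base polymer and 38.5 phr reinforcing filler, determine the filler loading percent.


Filler % = filler / (rubber + filler) * 100
= 38.5 / (100 + 38.5) * 100
= 38.5 / 138.5 * 100
= 27.8%

27.8%


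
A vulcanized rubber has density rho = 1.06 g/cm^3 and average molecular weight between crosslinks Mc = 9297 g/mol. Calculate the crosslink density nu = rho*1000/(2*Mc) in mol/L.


nu = rho * 1000 / (2 * Mc)
nu = 1.06 * 1000 / (2 * 9297)
nu = 1060.0 / 18594
nu = 0.0570 mol/L

0.0570 mol/L


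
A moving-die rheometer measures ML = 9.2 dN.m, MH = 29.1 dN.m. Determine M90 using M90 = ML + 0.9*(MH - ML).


M90 = ML + 0.9 * (MH - ML)
M90 = 9.2 + 0.9 * (29.1 - 9.2)
M90 = 9.2 + 0.9 * 19.9
M90 = 27.11 dN.m

27.11 dN.m


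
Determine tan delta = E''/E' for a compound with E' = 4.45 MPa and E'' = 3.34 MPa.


tan delta = E'' / E'
= 3.34 / 4.45
= 0.7506

tan delta = 0.7506


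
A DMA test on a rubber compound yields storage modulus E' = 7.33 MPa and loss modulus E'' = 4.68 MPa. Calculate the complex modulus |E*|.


|E*| = sqrt(E'^2 + E''^2)
= sqrt(7.33^2 + 4.68^2)
= sqrt(53.7289 + 21.9024)
= 8.697 MPa

8.697 MPa


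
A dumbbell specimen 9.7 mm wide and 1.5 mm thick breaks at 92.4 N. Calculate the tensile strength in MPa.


Area = width * thickness = 9.7 * 1.5 = 14.55 mm^2
TS = force / area = 92.4 / 14.55 = 6.35 MPa

6.35 MPa


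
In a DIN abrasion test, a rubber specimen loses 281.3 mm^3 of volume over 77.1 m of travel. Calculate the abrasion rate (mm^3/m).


Rate = volume_loss / distance
= 281.3 / 77.1
= 3.649 mm^3/m

3.649 mm^3/m


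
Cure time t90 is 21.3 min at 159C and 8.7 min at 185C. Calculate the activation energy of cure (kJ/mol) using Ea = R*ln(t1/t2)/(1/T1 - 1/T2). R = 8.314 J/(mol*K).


T1 = 432.15 K, T2 = 458.15 K
1/T1 - 1/T2 = 1.3132e-04
ln(t1/t2) = ln(21.3/8.7) = 0.8954
Ea = 8.314 * 0.8954 / 1.3132e-04 = 56687.6212 J/mol
Ea = 56.69 kJ/mol

56.69 kJ/mol


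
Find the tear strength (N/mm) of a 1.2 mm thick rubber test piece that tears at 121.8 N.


Tear strength = force / thickness
= 121.8 / 1.2
= 101.5 N/mm

101.5 N/mm


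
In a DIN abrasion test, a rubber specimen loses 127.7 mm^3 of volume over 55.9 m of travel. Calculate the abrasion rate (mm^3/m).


Rate = volume_loss / distance
= 127.7 / 55.9
= 2.284 mm^3/m

2.284 mm^3/m


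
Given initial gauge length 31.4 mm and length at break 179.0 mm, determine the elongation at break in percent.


Elongation = (Lf - L0) / L0 * 100
= (179.0 - 31.4) / 31.4 * 100
= 147.6 / 31.4 * 100
= 470.1%

470.1%


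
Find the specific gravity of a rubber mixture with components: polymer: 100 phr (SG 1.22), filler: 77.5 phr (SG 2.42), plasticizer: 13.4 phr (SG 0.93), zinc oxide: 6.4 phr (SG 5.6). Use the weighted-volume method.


Sum of weights = 197.3
Volume contributions:
  polymer: 100/1.22 = 81.9672
  filler: 77.5/2.42 = 32.0248
  plasticizer: 13.4/0.93 = 14.4086
  zinc oxide: 6.4/5.6 = 1.1429
Sum of volumes = 129.5435
SG = 197.3 / 129.5435 = 1.523

SG = 1.523


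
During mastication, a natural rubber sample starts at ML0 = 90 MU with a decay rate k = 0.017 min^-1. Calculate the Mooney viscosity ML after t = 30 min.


ML = ML0 * exp(-k * t)
ML = 90 * exp(-0.017 * 30)
ML = 90 * 0.6005
ML = 54.04 MU

54.04 MU


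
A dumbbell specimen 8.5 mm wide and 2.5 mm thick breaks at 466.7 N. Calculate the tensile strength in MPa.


Area = width * thickness = 8.5 * 2.5 = 21.25 mm^2
TS = force / area = 466.7 / 21.25 = 21.96 MPa

21.96 MPa


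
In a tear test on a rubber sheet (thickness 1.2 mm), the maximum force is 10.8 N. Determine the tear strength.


Tear strength = force / thickness
= 10.8 / 1.2
= 9.0 N/mm

9.0 N/mm


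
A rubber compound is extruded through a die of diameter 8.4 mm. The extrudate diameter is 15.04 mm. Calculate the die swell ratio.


Die swell ratio = D_extrudate / D_die
= 15.04 / 8.4
= 1.79

Die swell = 1.79


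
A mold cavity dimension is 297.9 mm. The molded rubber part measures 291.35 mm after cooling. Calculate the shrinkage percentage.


Shrinkage = (mold - part) / mold * 100
= (297.9 - 291.35) / 297.9 * 100
= 6.55 / 297.9 * 100
= 2.2%

2.2%


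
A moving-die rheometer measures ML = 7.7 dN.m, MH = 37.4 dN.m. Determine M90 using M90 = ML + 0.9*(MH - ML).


M90 = ML + 0.9 * (MH - ML)
M90 = 7.7 + 0.9 * (37.4 - 7.7)
M90 = 7.7 + 0.9 * 29.7
M90 = 34.43 dN.m

34.43 dN.m


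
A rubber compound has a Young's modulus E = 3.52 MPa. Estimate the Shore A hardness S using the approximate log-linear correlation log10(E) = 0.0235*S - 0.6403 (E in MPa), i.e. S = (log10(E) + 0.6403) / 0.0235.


log10(E) = 0.0235*S - 0.6403  =>  S = (log10(E) + 0.6403) / 0.0235
log10(3.52) = 0.546543
S = (0.546543 + 0.6403) / 0.0235 = 1.186843 / 0.0235
S = 50.5

Shore A = 50.5


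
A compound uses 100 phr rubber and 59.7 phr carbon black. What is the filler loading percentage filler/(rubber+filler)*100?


Filler % = filler / (rubber + filler) * 100
= 59.7 / (100 + 59.7) * 100
= 59.7 / 159.7 * 100
= 37.38%

37.38%


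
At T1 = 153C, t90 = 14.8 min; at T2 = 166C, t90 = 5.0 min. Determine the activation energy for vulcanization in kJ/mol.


T1 = 426.15 K, T2 = 439.15 K
1/T1 - 1/T2 = 6.9465e-05
ln(t1/t2) = ln(14.8/5.0) = 1.0852
Ea = 8.314 * 1.0852 / 6.9465e-05 = 129881.5725 J/mol
Ea = 129.88 kJ/mol

129.88 kJ/mol


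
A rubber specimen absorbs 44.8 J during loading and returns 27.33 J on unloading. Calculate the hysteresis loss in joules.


Hysteresis loss = loading - unloading
= 44.8 - 27.33
= 17.47 J

17.47 J


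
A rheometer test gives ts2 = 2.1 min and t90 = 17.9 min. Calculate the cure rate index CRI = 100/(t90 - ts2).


CRI = 100 / (t90 - ts2)
= 100 / (17.9 - 2.1)
= 100 / 15.8
= 6.33 min^-1

6.33 min^-1


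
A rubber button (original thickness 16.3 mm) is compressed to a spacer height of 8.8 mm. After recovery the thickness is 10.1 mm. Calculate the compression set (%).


CS = (t0 - recovered) / (t0 - ts) * 100
= (16.3 - 10.1) / (16.3 - 8.8) * 100
= 6.2 / 7.5 * 100
= 82.7%

82.7%


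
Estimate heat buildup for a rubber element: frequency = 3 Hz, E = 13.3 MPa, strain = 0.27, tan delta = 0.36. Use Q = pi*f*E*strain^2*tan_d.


Q = pi * f * E * strain^2 * tan_d
= pi * 3 * 13.3 * 0.27^2 * 0.36
= pi * 3 * 13.3 * 0.0729 * 0.36
= 3.2897

Q = 3.2897


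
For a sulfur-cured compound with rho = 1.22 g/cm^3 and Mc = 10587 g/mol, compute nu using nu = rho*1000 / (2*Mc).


nu = rho * 1000 / (2 * Mc)
nu = 1.22 * 1000 / (2 * 10587)
nu = 1220.0 / 21174
nu = 0.0576 mol/L

0.0576 mol/L


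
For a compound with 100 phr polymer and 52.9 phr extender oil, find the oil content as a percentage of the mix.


Oil % = oil / (100 + oil) * 100
= 52.9 / (100 + 52.9) * 100
= 52.9 / 152.9 * 100
= 34.6%

34.6%


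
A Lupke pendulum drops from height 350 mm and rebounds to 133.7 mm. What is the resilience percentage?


Resilience = h_rebound / h_drop * 100
= 133.7 / 350 * 100
= 38.2%

38.2%


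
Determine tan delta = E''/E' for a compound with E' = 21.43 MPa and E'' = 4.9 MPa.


tan delta = E'' / E'
= 4.9 / 21.43
= 0.2287

tan delta = 0.2287


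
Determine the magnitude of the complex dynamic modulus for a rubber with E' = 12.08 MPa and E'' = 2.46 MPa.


|E*| = sqrt(E'^2 + E''^2)
= sqrt(12.08^2 + 2.46^2)
= sqrt(145.9264 + 6.0516)
= 12.328 MPa

12.328 MPa


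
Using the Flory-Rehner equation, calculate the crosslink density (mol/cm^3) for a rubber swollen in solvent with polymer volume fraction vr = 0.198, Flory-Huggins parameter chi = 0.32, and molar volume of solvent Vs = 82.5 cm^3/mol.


ln(1 - vr) = ln(1 - 0.198) = -0.2206
Numerator = -((-0.2206) + 0.198 + 0.32 * 0.198^2) = 0.0101
Denominator = 82.5 * (0.198^(1/3) - 0.198/2) = 39.9174
nu = 0.0101 / 39.9174 = 2.5306e-04 mol/cm^3

2.5306e-04 mol/cm^3


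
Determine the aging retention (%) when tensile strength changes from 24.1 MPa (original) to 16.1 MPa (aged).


Retention = aged / original * 100
= 16.1 / 24.1 * 100
= 66.8%

66.8%


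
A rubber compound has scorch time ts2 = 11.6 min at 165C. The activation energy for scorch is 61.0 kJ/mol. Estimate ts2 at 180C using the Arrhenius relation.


Convert temperatures: T1 = 165 + 273.15 = 438.15 K, T2 = 180 + 273.15 = 453.15 K
ts2_new = 11.6 * exp(61000 / 8.314 * (1/453.15 - 1/438.15))
1/T2 - 1/T1 = -7.5549e-05
ts2_new = 6.66 min

6.66 min


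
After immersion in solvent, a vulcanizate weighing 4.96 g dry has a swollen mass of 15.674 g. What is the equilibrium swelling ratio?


Q = W_swollen / W_dry
Q = 15.674 / 4.96
Q = 3.16

Q = 3.16


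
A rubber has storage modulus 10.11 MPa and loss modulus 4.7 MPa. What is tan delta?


tan delta = E'' / E'
= 4.7 / 10.11
= 0.4649

tan delta = 0.4649


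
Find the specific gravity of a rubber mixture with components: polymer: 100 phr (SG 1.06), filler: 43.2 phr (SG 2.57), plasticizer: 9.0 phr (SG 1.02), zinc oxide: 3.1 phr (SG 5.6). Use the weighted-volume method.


Sum of weights = 155.3
Volume contributions:
  polymer: 100/1.06 = 94.3396
  filler: 43.2/2.57 = 16.8093
  plasticizer: 9.0/1.02 = 8.8235
  zinc oxide: 3.1/5.6 = 0.5536
Sum of volumes = 120.5261
SG = 155.3 / 120.5261 = 1.289

SG = 1.289


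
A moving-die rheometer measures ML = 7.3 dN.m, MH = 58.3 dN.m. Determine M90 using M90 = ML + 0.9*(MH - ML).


M90 = ML + 0.9 * (MH - ML)
M90 = 7.3 + 0.9 * (58.3 - 7.3)
M90 = 7.3 + 0.9 * 51.0
M90 = 53.2 dN.m

53.2 dN.m


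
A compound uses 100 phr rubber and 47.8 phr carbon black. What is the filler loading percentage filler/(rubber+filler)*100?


Filler % = filler / (rubber + filler) * 100
= 47.8 / (100 + 47.8) * 100
= 47.8 / 147.8 * 100
= 32.34%

32.34%


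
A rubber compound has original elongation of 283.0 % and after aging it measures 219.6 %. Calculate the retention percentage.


Retention = aged / original * 100
= 219.6 / 283.0 * 100
= 77.6%

77.6%


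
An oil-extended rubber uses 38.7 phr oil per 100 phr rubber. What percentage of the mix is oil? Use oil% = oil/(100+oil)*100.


Oil % = oil / (100 + oil) * 100
= 38.7 / (100 + 38.7) * 100
= 38.7 / 138.7 * 100
= 27.9%

27.9%


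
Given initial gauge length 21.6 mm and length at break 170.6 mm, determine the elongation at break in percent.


Elongation = (Lf - L0) / L0 * 100
= (170.6 - 21.6) / 21.6 * 100
= 149.0 / 21.6 * 100
= 689.8%

689.8%


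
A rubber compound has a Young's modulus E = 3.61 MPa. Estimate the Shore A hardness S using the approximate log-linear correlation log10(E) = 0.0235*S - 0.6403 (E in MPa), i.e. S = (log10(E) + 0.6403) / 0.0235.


log10(E) = 0.0235*S - 0.6403  =>  S = (log10(E) + 0.6403) / 0.0235
log10(3.61) = 0.557507
S = (0.557507 + 0.6403) / 0.0235 = 1.197807 / 0.0235
S = 51.0

Shore A = 51.0


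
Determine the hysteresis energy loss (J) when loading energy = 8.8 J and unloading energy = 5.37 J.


Hysteresis loss = loading - unloading
= 8.8 - 5.37
= 3.43 J

3.43 J


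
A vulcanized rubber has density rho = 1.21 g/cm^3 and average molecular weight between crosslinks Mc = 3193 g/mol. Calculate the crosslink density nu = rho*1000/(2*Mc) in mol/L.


nu = rho * 1000 / (2 * Mc)
nu = 1.21 * 1000 / (2 * 3193)
nu = 1210.0 / 6386
nu = 0.1895 mol/L

0.1895 mol/L


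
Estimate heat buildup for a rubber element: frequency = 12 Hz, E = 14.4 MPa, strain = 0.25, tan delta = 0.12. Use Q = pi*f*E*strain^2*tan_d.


Q = pi * f * E * strain^2 * tan_d
= pi * 12 * 14.4 * 0.25^2 * 0.12
= pi * 12 * 14.4 * 0.0625 * 0.12
= 4.0715

Q = 4.0715


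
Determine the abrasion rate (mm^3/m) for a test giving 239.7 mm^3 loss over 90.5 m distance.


Rate = volume_loss / distance
= 239.7 / 90.5
= 2.649 mm^3/m

2.649 mm^3/m


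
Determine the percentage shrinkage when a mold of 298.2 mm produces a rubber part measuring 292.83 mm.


Shrinkage = (mold - part) / mold * 100
= (298.2 - 292.83) / 298.2 * 100
= 5.37 / 298.2 * 100
= 1.8%

1.8%


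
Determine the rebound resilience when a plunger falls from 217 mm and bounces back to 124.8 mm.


Resilience = h_rebound / h_drop * 100
= 124.8 / 217 * 100
= 57.5%

57.5%


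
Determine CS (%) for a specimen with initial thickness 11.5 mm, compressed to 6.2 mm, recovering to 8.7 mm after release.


CS = (t0 - recovered) / (t0 - ts) * 100
= (11.5 - 8.7) / (11.5 - 6.2) * 100
= 2.8 / 5.3 * 100
= 52.8%

52.8%


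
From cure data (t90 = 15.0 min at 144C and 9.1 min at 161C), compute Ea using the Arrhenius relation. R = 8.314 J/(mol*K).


T1 = 417.15 K, T2 = 434.15 K
1/T1 - 1/T2 = 9.3868e-05
ln(t1/t2) = ln(15.0/9.1) = 0.4998
Ea = 8.314 * 0.4998 / 9.3868e-05 = 44265.8048 J/mol
Ea = 44.27 kJ/mol

44.27 kJ/mol


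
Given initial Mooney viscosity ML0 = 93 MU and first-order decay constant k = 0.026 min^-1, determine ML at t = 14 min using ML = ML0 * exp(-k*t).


ML = ML0 * exp(-k * t)
ML = 93 * exp(-0.026 * 14)
ML = 93 * 0.6949
ML = 64.62 MU

64.62 MU


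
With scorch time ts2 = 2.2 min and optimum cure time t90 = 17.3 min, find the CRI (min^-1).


CRI = 100 / (t90 - ts2)
= 100 / (17.3 - 2.2)
= 100 / 15.1
= 6.62 min^-1

6.62 min^-1


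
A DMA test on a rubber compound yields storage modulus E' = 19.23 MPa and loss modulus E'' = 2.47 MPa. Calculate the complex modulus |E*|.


|E*| = sqrt(E'^2 + E''^2)
= sqrt(19.23^2 + 2.47^2)
= sqrt(369.7929 + 6.1009)
= 19.388 MPa

19.388 MPa


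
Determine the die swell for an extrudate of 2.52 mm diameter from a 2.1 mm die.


Die swell ratio = D_extrudate / D_die
= 2.52 / 2.1
= 1.2

Die swell = 1.2


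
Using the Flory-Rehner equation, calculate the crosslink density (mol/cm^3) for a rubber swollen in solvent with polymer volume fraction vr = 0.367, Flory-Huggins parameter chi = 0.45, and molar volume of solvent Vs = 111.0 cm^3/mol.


ln(1 - vr) = ln(1 - 0.367) = -0.4573
Numerator = -((-0.4573) + 0.367 + 0.45 * 0.367^2) = 0.0297
Denominator = 111.0 * (0.367^(1/3) - 0.367/2) = 59.1030
nu = 0.0297 / 59.1030 = 5.0209e-04 mol/cm^3

5.0209e-04 mol/cm^3


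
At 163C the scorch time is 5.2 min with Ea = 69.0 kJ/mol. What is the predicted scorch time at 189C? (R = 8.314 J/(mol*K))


Convert temperatures: T1 = 163 + 273.15 = 436.15 K, T2 = 189 + 273.15 = 462.15 K
ts2_new = 5.2 * exp(69000 / 8.314 * (1/462.15 - 1/436.15))
1/T2 - 1/T1 = -1.2899e-04
ts2_new = 1.78 min

1.78 min


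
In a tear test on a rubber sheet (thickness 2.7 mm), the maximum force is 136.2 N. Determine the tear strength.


Tear strength = force / thickness
= 136.2 / 2.7
= 50.44 N/mm

50.44 N/mm


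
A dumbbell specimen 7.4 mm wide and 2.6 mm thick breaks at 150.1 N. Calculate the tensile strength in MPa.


Area = width * thickness = 7.4 * 2.6 = 19.24 mm^2
TS = force / area = 150.1 / 19.24 = 7.8 MPa

7.8 MPa


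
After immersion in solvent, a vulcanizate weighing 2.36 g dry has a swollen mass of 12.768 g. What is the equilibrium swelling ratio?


Q = W_swollen / W_dry
Q = 12.768 / 2.36
Q = 5.41

Q = 5.41


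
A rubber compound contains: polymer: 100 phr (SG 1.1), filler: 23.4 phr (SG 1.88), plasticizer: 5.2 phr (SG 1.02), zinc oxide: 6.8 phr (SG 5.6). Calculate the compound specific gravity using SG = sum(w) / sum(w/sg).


Sum of weights = 135.4
Volume contributions:
  polymer: 100/1.1 = 90.9091
  filler: 23.4/1.88 = 12.4468
  plasticizer: 5.2/1.02 = 5.0980
  zinc oxide: 6.8/5.6 = 1.2143
Sum of volumes = 109.6682
SG = 135.4 / 109.6682 = 1.235

SG = 1.235


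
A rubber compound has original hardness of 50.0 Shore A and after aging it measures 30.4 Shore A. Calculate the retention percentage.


Retention = aged / original * 100
= 30.4 / 50.0 * 100
= 60.8%

60.8%


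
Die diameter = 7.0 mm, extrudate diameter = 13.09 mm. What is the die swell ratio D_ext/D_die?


Die swell ratio = D_extrudate / D_die
= 13.09 / 7.0
= 1.87

Die swell = 1.87


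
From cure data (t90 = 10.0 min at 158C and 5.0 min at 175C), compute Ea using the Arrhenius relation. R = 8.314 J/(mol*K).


T1 = 431.15 K, T2 = 448.15 K
1/T1 - 1/T2 = 8.7983e-05
ln(t1/t2) = ln(10.0/5.0) = 0.6931
Ea = 8.314 * 0.6931 / 8.7983e-05 = 65499.5552 J/mol
Ea = 65.5 kJ/mol

65.5 kJ/mol


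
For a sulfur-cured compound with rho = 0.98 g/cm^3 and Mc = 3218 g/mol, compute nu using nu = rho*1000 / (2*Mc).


nu = rho * 1000 / (2 * Mc)
nu = 0.98 * 1000 / (2 * 3218)
nu = 980.0 / 6436
nu = 0.1523 mol/L

0.1523 mol/L


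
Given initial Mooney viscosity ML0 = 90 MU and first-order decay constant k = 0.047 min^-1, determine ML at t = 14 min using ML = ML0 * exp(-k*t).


ML = ML0 * exp(-k * t)
ML = 90 * exp(-0.047 * 14)
ML = 90 * 0.5179
ML = 46.61 MU

46.61 MU


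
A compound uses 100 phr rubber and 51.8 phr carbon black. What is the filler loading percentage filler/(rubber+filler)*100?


Filler % = filler / (rubber + filler) * 100
= 51.8 / (100 + 51.8) * 100
= 51.8 / 151.8 * 100
= 34.12%

34.12%


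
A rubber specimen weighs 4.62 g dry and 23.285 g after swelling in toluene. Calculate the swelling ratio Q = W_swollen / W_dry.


Q = W_swollen / W_dry
Q = 23.285 / 4.62
Q = 5.04

Q = 5.04


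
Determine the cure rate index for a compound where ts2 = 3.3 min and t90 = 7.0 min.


CRI = 100 / (t90 - ts2)
= 100 / (7.0 - 3.3)
= 100 / 3.7
= 27.03 min^-1

27.03 min^-1


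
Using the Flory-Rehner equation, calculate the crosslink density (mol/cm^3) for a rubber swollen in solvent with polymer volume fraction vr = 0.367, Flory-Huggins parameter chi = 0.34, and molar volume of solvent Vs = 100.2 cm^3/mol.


ln(1 - vr) = ln(1 - 0.367) = -0.4573
Numerator = -((-0.4573) + 0.367 + 0.34 * 0.367^2) = 0.0445
Denominator = 100.2 * (0.367^(1/3) - 0.367/2) = 53.3525
nu = 0.0445 / 53.3525 = 8.3390e-04 mol/cm^3

8.3390e-04 mol/cm^3


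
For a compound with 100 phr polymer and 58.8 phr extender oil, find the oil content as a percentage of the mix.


Oil % = oil / (100 + oil) * 100
= 58.8 / (100 + 58.8) * 100
= 58.8 / 158.8 * 100
= 37.03%

37.03%


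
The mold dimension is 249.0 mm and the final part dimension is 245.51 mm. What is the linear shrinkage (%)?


Shrinkage = (mold - part) / mold * 100
= (249.0 - 245.51) / 249.0 * 100
= 3.49 / 249.0 * 100
= 1.4%

1.4%


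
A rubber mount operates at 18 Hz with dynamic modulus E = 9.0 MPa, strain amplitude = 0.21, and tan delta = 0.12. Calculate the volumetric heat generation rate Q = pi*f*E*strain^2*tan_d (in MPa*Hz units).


Q = pi * f * E * strain^2 * tan_d
= pi * 18 * 9.0 * 0.21^2 * 0.12
= pi * 18 * 9.0 * 0.0441 * 0.12
= 2.6933

Q = 2.6933


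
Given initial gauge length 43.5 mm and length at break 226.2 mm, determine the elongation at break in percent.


Elongation = (Lf - L0) / L0 * 100
= (226.2 - 43.5) / 43.5 * 100
= 182.7 / 43.5 * 100
= 420.0%

420.0%


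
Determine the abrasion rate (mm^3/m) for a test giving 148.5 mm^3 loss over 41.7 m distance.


Rate = volume_loss / distance
= 148.5 / 41.7
= 3.561 mm^3/m

3.561 mm^3/m


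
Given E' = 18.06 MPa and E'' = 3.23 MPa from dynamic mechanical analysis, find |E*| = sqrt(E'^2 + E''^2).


|E*| = sqrt(E'^2 + E''^2)
= sqrt(18.06^2 + 3.23^2)
= sqrt(326.1636 + 10.4329)
= 18.347 MPa

18.347 MPa


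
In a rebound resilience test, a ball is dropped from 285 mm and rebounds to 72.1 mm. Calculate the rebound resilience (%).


Resilience = h_rebound / h_drop * 100
= 72.1 / 285 * 100
= 25.3%

25.3%


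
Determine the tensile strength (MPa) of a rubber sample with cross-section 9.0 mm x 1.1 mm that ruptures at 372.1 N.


Area = width * thickness = 9.0 * 1.1 = 9.9 mm^2
TS = force / area = 372.1 / 9.9 = 37.59 MPa

37.59 MPa


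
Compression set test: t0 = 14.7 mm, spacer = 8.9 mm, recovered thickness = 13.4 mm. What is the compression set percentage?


CS = (t0 - recovered) / (t0 - ts) * 100
= (14.7 - 13.4) / (14.7 - 8.9) * 100
= 1.3 / 5.8 * 100
= 22.4%

22.4%


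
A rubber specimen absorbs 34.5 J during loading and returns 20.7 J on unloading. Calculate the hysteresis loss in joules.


Hysteresis loss = loading - unloading
= 34.5 - 20.7
= 13.8 J

13.8 J


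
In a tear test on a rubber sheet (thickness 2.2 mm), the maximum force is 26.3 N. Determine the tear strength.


Tear strength = force / thickness
= 26.3 / 2.2
= 11.95 N/mm

11.95 N/mm


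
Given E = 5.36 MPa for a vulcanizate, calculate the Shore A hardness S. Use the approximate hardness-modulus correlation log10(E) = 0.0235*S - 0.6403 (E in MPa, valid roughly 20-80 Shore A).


log10(E) = 0.0235*S - 0.6403  =>  S = (log10(E) + 0.6403) / 0.0235
log10(5.36) = 0.729165
S = (0.729165 + 0.6403) / 0.0235 = 1.369465 / 0.0235
S = 58.3

Shore A = 58.3


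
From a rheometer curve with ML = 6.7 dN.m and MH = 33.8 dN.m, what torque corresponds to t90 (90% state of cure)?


M90 = ML + 0.9 * (MH - ML)
M90 = 6.7 + 0.9 * (33.8 - 6.7)
M90 = 6.7 + 0.9 * 27.1
M90 = 31.09 dN.m

31.09 dN.m


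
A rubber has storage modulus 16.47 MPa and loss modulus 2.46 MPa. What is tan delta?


tan delta = E'' / E'
= 2.46 / 16.47
= 0.1494

tan delta = 0.1494


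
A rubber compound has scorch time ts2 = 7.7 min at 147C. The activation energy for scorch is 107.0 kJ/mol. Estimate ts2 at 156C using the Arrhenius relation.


Convert temperatures: T1 = 147 + 273.15 = 420.15 K, T2 = 156 + 273.15 = 429.15 K
ts2_new = 7.7 * exp(107000 / 8.314 * (1/429.15 - 1/420.15))
1/T2 - 1/T1 = -4.9915e-05
ts2_new = 4.05 min

4.05 min


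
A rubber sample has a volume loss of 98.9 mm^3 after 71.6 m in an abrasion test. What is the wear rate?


Rate = volume_loss / distance
= 98.9 / 71.6
= 1.381 mm^3/m

1.381 mm^3/m


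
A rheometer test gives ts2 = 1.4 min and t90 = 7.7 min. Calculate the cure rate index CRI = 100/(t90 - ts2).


CRI = 100 / (t90 - ts2)
= 100 / (7.7 - 1.4)
= 100 / 6.3
= 15.87 min^-1

15.87 min^-1


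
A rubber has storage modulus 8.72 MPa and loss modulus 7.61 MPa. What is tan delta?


tan delta = E'' / E'
= 7.61 / 8.72
= 0.8727

tan delta = 0.8727


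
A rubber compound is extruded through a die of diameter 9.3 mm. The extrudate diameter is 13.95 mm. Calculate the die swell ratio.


Die swell ratio = D_extrudate / D_die
= 13.95 / 9.3
= 1.5

Die swell = 1.5


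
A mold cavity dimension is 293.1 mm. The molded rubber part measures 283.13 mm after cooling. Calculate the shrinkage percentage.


Shrinkage = (mold - part) / mold * 100
= (293.1 - 283.13) / 293.1 * 100
= 9.97 / 293.1 * 100
= 3.4%

3.4%


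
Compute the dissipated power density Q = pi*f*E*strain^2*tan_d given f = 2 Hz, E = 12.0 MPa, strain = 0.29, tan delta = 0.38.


Q = pi * f * E * strain^2 * tan_d
= pi * 2 * 12.0 * 0.29^2 * 0.38
= pi * 2 * 12.0 * 0.0841 * 0.38
= 2.4096

Q = 2.4096


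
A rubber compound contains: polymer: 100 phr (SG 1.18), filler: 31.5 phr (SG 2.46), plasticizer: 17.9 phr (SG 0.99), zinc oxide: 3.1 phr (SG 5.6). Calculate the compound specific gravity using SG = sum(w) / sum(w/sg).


Sum of weights = 152.5
Volume contributions:
  polymer: 100/1.18 = 84.7458
  filler: 31.5/2.46 = 12.8049
  plasticizer: 17.9/0.99 = 18.0808
  zinc oxide: 3.1/5.6 = 0.5536
Sum of volumes = 116.1850
SG = 152.5 / 116.1850 = 1.313

SG = 1.313


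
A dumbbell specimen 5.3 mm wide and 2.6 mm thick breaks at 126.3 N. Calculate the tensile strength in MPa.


Area = width * thickness = 5.3 * 2.6 = 13.78 mm^2
TS = force / area = 126.3 / 13.78 = 9.17 MPa

9.17 MPa


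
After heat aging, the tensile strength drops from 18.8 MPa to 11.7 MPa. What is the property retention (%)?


Retention = aged / original * 100
= 11.7 / 18.8 * 100
= 62.2%

62.2%


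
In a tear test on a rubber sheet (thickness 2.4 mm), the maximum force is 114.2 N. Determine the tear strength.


Tear strength = force / thickness
= 114.2 / 2.4
= 47.58 N/mm

47.58 N/mm


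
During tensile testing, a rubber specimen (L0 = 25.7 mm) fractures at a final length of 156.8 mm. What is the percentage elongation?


Elongation = (Lf - L0) / L0 * 100
= (156.8 - 25.7) / 25.7 * 100
= 131.1 / 25.7 * 100
= 510.1%

510.1%


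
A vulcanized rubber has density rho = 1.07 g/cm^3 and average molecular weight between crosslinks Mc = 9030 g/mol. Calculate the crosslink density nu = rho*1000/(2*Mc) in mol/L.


nu = rho * 1000 / (2 * Mc)
nu = 1.07 * 1000 / (2 * 9030)
nu = 1070.0 / 18060
nu = 0.0592 mol/L

0.0592 mol/L


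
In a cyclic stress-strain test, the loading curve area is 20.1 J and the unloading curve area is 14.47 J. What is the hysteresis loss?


Hysteresis loss = loading - unloading
= 20.1 - 14.47
= 5.63 J

5.63 J


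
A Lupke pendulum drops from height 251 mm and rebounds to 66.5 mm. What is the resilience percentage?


Resilience = h_rebound / h_drop * 100
= 66.5 / 251 * 100
= 26.5%

26.5%


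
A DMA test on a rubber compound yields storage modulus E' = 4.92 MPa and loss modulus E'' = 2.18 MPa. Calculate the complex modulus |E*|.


|E*| = sqrt(E'^2 + E''^2)
= sqrt(4.92^2 + 2.18^2)
= sqrt(24.2064 + 4.7524)
= 5.381 MPa

5.381 MPa


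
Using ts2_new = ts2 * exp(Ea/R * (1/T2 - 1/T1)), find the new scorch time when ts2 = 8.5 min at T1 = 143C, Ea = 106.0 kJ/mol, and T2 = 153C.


Convert temperatures: T1 = 143 + 273.15 = 416.15 K, T2 = 153 + 273.15 = 426.15 K
ts2_new = 8.5 * exp(106000 / 8.314 * (1/426.15 - 1/416.15))
1/T2 - 1/T1 = -5.6388e-05
ts2_new = 4.14 min

4.14 min


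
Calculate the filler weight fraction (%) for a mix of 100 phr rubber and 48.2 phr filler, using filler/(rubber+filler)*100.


Filler % = filler / (rubber + filler) * 100
= 48.2 / (100 + 48.2) * 100
= 48.2 / 148.2 * 100
= 32.52%

32.52%


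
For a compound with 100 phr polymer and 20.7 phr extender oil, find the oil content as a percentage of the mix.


Oil % = oil / (100 + oil) * 100
= 20.7 / (100 + 20.7) * 100
= 20.7 / 120.7 * 100
= 17.15%

17.15%


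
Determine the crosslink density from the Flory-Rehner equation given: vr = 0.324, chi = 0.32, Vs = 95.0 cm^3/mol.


ln(1 - vr) = ln(1 - 0.324) = -0.3916
Numerator = -((-0.3916) + 0.324 + 0.32 * 0.324^2) = 0.0340
Denominator = 95.0 * (0.324^(1/3) - 0.324/2) = 49.8587
nu = 0.0340 / 49.8587 = 6.8132e-04 mol/cm^3

6.8132e-04 mol/cm^3


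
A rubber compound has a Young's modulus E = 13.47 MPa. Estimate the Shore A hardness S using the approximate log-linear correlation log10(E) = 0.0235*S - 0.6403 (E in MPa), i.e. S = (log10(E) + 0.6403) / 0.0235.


log10(E) = 0.0235*S - 0.6403  =>  S = (log10(E) + 0.6403) / 0.0235
log10(13.47) = 1.129368
S = (1.129368 + 0.6403) / 0.0235 = 1.769668 / 0.0235
S = 75.3

Shore A = 75.3


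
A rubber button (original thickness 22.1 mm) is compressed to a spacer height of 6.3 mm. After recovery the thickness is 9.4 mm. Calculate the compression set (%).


CS = (t0 - recovered) / (t0 - ts) * 100
= (22.1 - 9.4) / (22.1 - 6.3) * 100
= 12.7 / 15.8 * 100
= 80.4%

80.4%


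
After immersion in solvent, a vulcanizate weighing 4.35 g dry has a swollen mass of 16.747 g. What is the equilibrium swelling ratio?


Q = W_swollen / W_dry
Q = 16.747 / 4.35
Q = 3.85

Q = 3.85


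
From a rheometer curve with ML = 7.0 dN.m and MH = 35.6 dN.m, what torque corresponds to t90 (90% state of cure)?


M90 = ML + 0.9 * (MH - ML)
M90 = 7.0 + 0.9 * (35.6 - 7.0)
M90 = 7.0 + 0.9 * 28.6
M90 = 32.74 dN.m

32.74 dN.m


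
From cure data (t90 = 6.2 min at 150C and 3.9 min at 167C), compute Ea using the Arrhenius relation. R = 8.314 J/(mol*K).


T1 = 423.15 K, T2 = 440.15 K
1/T1 - 1/T2 = 9.1275e-05
ln(t1/t2) = ln(6.2/3.9) = 0.4636
Ea = 8.314 * 0.4636 / 9.1275e-05 = 42225.4259 J/mol
Ea = 42.23 kJ/mol

42.23 kJ/mol


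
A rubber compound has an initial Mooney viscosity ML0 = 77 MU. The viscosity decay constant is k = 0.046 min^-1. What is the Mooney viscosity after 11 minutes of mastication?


ML = ML0 * exp(-k * t)
ML = 77 * exp(-0.046 * 11)
ML = 77 * 0.6029
ML = 46.42 MU

46.42 MU


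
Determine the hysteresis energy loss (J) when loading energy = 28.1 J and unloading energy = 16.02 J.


Hysteresis loss = loading - unloading
= 28.1 - 16.02
= 12.08 J

12.08 J


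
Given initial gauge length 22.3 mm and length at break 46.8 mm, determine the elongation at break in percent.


Elongation = (Lf - L0) / L0 * 100
= (46.8 - 22.3) / 22.3 * 100
= 24.5 / 22.3 * 100
= 109.9%

109.9%


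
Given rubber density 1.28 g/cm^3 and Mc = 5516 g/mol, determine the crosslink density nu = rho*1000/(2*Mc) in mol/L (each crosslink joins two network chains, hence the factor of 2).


nu = rho * 1000 / (2 * Mc)
nu = 1.28 * 1000 / (2 * 5516)
nu = 1280.0 / 11032
nu = 0.1160 mol/L

0.1160 mol/L


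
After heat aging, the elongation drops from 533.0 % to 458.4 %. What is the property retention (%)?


Retention = aged / original * 100
= 458.4 / 533.0 * 100
= 86.0%

86.0%


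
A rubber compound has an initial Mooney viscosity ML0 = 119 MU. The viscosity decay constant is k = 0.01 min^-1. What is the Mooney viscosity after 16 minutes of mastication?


ML = ML0 * exp(-k * t)
ML = 119 * exp(-0.01 * 16)
ML = 119 * 0.8521
ML = 101.41 MU

101.41 MU


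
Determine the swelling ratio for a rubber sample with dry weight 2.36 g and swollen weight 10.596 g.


Q = W_swollen / W_dry
Q = 10.596 / 2.36
Q = 4.49

Q = 4.49


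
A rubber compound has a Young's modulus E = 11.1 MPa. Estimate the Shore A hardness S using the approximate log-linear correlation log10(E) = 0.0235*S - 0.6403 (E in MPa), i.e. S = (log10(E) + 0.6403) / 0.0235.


log10(E) = 0.0235*S - 0.6403  =>  S = (log10(E) + 0.6403) / 0.0235
log10(11.1) = 1.045323
S = (1.045323 + 0.6403) / 0.0235 = 1.685623 / 0.0235
S = 71.7

Shore A = 71.7


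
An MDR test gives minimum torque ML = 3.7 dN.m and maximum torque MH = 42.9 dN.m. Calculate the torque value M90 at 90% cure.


M90 = ML + 0.9 * (MH - ML)
M90 = 3.7 + 0.9 * (42.9 - 3.7)
M90 = 3.7 + 0.9 * 39.2
M90 = 38.98 dN.m

38.98 dN.m


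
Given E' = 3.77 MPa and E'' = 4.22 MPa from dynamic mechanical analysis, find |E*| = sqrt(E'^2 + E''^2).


|E*| = sqrt(E'^2 + E''^2)
= sqrt(3.77^2 + 4.22^2)
= sqrt(14.2129 + 17.8084)
= 5.659 MPa

5.659 MPa


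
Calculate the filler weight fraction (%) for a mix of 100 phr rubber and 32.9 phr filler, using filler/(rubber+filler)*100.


Filler % = filler / (rubber + filler) * 100
= 32.9 / (100 + 32.9) * 100
= 32.9 / 132.9 * 100
= 24.76%

24.76%


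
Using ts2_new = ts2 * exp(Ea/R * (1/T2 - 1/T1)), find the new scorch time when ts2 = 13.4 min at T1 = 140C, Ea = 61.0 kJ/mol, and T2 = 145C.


Convert temperatures: T1 = 140 + 273.15 = 413.15 K, T2 = 145 + 273.15 = 418.15 K
ts2_new = 13.4 * exp(61000 / 8.314 * (1/418.15 - 1/413.15))
1/T2 - 1/T1 = -2.8942e-05
ts2_new = 10.84 min

10.84 min


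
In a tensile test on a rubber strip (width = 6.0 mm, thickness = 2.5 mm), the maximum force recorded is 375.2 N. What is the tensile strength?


Area = width * thickness = 6.0 * 2.5 = 15.0 mm^2
TS = force / area = 375.2 / 15.0 = 25.01 MPa

25.01 MPa


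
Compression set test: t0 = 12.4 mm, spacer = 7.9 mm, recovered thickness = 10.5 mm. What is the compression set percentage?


CS = (t0 - recovered) / (t0 - ts) * 100
= (12.4 - 10.5) / (12.4 - 7.9) * 100
= 1.9 / 4.5 * 100
= 42.2%

42.2%


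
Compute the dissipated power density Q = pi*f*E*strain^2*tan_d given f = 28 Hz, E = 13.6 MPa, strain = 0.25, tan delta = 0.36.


Q = pi * f * E * strain^2 * tan_d
= pi * 28 * 13.6 * 0.25^2 * 0.36
= pi * 28 * 13.6 * 0.0625 * 0.36
= 26.9172

Q = 26.9172


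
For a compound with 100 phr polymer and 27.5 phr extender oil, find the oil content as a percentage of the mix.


Oil % = oil / (100 + oil) * 100
= 27.5 / (100 + 27.5) * 100
= 27.5 / 127.5 * 100
= 21.57%

21.57%


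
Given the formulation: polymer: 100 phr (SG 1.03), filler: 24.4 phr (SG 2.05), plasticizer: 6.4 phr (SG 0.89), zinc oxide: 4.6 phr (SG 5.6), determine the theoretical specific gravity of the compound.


Sum of weights = 135.4
Volume contributions:
  polymer: 100/1.03 = 97.0874
  filler: 24.4/2.05 = 11.9024
  plasticizer: 6.4/0.89 = 7.1910
  zinc oxide: 4.6/5.6 = 0.8214
Sum of volumes = 117.0023
SG = 135.4 / 117.0023 = 1.157

SG = 1.157


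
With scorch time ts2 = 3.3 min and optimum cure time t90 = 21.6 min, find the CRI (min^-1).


CRI = 100 / (t90 - ts2)
= 100 / (21.6 - 3.3)
= 100 / 18.3
= 5.46 min^-1

5.46 min^-1


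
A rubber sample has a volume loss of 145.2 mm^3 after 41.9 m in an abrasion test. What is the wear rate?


Rate = volume_loss / distance
= 145.2 / 41.9
= 3.465 mm^3/m

3.465 mm^3/m


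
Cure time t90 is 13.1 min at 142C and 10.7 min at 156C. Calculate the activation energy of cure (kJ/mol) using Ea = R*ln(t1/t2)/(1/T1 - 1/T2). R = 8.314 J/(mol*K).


T1 = 415.15 K, T2 = 429.15 K
1/T1 - 1/T2 = 7.8580e-05
ln(t1/t2) = ln(13.1/10.7) = 0.2024
Ea = 8.314 * 0.2024 / 7.8580e-05 = 21411.1026 J/mol
Ea = 21.41 kJ/mol

21.41 kJ/mol


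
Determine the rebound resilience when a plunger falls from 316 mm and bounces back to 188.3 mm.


Resilience = h_rebound / h_drop * 100
= 188.3 / 316 * 100
= 59.6%

59.6%


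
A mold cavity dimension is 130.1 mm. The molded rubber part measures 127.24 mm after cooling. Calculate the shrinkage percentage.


Shrinkage = (mold - part) / mold * 100
= (130.1 - 127.24) / 130.1 * 100
= 2.86 / 130.1 * 100
= 2.2%

2.2%


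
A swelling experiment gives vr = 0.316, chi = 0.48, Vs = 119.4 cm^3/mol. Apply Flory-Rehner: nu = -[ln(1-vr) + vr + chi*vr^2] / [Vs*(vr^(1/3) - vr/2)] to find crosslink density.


ln(1 - vr) = ln(1 - 0.316) = -0.3798
Numerator = -((-0.3798) + 0.316 + 0.48 * 0.316^2) = 0.0159
Denominator = 119.4 * (0.316^(1/3) - 0.316/2) = 62.4615
nu = 0.0159 / 62.4615 = 2.5402e-04 mol/cm^3

2.5402e-04 mol/cm^3


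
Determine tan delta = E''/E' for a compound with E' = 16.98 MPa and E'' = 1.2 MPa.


tan delta = E'' / E'
= 1.2 / 16.98
= 0.0707

tan delta = 0.0707


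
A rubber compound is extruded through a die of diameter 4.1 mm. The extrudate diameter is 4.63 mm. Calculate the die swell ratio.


Die swell ratio = D_extrudate / D_die
= 4.63 / 4.1
= 1.129

Die swell = 1.129


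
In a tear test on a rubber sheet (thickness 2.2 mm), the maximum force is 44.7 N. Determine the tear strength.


Tear strength = force / thickness
= 44.7 / 2.2
= 20.32 N/mm

20.32 N/mm


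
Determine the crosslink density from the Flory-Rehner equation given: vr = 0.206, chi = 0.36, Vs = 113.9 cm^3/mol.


ln(1 - vr) = ln(1 - 0.206) = -0.2307
Numerator = -((-0.2307) + 0.206 + 0.36 * 0.206^2) = 0.0094
Denominator = 113.9 * (0.206^(1/3) - 0.206/2) = 55.5370
nu = 0.0094 / 55.5370 = 1.6916e-04 mol/cm^3

1.6916e-04 mol/cm^3


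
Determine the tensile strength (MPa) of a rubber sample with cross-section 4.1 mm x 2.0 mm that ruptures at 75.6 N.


Area = width * thickness = 4.1 * 2.0 = 8.2 mm^2
TS = force / area = 75.6 / 8.2 = 9.22 MPa

9.22 MPa


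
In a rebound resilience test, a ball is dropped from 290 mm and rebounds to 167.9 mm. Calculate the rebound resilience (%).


Resilience = h_rebound / h_drop * 100
= 167.9 / 290 * 100
= 57.9%

57.9%


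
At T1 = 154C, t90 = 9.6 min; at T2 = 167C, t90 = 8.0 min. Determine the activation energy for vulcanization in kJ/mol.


T1 = 427.15 K, T2 = 440.15 K
1/T1 - 1/T2 = 6.9145e-05
ln(t1/t2) = ln(9.6/8.0) = 0.1823
Ea = 8.314 * 0.1823 / 6.9145e-05 = 21922.2843 J/mol
Ea = 21.92 kJ/mol

21.92 kJ/mol


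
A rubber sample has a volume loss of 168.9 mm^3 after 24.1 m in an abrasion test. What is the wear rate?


Rate = volume_loss / distance
= 168.9 / 24.1
= 7.008 mm^3/m

7.008 mm^3/m


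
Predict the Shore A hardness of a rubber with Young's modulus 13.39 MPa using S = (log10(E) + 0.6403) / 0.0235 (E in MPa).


log10(E) = 0.0235*S - 0.6403  =>  S = (log10(E) + 0.6403) / 0.0235
log10(13.39) = 1.126781
S = (1.126781 + 0.6403) / 0.0235 = 1.767081 / 0.0235
S = 75.2

Shore A = 75.2
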